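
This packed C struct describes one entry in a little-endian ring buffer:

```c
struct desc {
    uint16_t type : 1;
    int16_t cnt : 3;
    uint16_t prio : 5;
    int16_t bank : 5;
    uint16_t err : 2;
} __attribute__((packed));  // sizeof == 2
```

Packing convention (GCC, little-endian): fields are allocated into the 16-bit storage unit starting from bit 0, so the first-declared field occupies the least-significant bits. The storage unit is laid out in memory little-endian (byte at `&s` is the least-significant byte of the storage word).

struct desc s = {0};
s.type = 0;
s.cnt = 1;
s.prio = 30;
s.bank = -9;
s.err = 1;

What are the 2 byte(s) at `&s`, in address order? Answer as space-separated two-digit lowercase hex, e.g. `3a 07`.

[0+:1] type=0 & 0x1 = 0x0; word=0x0000
[1+:3] cnt=1 & 0x7 = 0x1; word=0x0002
[4+:5] prio=30 & 0x1f = 0x1e; word=0x01e2
[9+:5] bank=-9 & 0x1f = 0x17; word=0x2fe2
[14+:2] err=1 & 0x3 = 0x1; word=0x6fe2
word = 0x6fe2 → little-endian bytes:
  [0]=0xe2  [1]=0x6f

e2 6f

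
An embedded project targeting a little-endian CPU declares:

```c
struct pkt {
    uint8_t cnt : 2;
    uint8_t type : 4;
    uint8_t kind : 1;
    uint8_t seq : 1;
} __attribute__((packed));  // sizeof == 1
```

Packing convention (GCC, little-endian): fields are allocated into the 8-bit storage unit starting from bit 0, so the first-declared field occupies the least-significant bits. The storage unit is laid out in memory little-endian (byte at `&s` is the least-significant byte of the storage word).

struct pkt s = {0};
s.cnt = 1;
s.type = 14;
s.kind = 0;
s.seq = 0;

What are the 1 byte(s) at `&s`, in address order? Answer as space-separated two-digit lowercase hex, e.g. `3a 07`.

39

cnt (2b) val=1 bits=0x1 at bit 0: 0x01
type (4b) val=14 bits=0xe at bit 2: 0x39
kind (1b) val=0 bits=0x0 at bit 6: 0x39
seq (1b) val=0 bits=0x0 at bit 7: 0x39
word = 0x39 → little-endian bytes:
  [0]=0x39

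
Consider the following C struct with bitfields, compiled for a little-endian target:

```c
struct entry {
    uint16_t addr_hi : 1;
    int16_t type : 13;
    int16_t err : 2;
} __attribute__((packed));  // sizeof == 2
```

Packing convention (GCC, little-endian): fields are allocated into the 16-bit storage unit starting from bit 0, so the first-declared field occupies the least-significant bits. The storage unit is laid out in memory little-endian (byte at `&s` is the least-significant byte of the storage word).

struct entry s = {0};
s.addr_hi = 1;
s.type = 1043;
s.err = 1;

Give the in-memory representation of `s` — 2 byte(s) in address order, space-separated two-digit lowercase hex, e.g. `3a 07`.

27 48

addr_hi (1b) val=1 bits=0x1 at bit 0: 0x0001
type (13b) val=1043 bits=0x413 at bit 1: 0x0827
err (2b) val=1 bits=0x1 at bit 14: 0x4827
word = 0x4827 → little-endian bytes:
  [0]=0x27  [1]=0x48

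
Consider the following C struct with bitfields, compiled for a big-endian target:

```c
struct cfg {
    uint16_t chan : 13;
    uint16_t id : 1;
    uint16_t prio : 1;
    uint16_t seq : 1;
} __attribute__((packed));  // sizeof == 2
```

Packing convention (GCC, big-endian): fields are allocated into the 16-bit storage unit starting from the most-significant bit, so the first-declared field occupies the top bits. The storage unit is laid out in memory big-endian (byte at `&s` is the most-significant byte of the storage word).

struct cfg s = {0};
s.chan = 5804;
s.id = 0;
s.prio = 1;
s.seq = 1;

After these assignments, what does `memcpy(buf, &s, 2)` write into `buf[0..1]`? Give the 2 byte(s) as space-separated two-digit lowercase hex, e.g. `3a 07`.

b5 63

chan (13b) val=5804 bits=0x16ac at bit 3: 0xb560
id (1b) val=0 bits=0x0 at bit 2: 0xb560
prio (1b) val=1 bits=0x1 at bit 1: 0xb562
seq (1b) val=1 bits=0x1 at bit 0: 0xb563
word = 0xb563 → big-endian bytes:
  [0]=0xb5  [1]=0x63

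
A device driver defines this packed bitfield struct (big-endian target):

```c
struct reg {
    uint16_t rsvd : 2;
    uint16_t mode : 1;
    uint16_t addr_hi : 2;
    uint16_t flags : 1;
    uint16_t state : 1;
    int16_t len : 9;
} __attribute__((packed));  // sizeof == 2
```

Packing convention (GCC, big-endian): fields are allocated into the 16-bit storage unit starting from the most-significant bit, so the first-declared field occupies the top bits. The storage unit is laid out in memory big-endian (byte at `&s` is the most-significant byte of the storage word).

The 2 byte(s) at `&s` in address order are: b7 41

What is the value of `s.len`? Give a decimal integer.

-191

[0]=0xb7 [1]=0x41 (big-endian) → word 0xb741
rsvd:2 @ bit 14 → (0xb741>>14)&0x3 = 0x2
mode:1 @ bit 13 → (0xb741>>13)&0x1 = 0x1
addr_hi:2 @ bit 11 → (0xb741>>11)&0x3 = 0x2
flags:1 @ bit 10 → (0xb741>>10)&0x1 = 0x1
state:1 @ bit 9 → (0xb741>>9)&0x1 = 0x1
len:9 @ bit 0 → (0xb741>>0)&0x1ff = 0x141  ←
len signed 9b, MSB=1: 321 - 512 = -191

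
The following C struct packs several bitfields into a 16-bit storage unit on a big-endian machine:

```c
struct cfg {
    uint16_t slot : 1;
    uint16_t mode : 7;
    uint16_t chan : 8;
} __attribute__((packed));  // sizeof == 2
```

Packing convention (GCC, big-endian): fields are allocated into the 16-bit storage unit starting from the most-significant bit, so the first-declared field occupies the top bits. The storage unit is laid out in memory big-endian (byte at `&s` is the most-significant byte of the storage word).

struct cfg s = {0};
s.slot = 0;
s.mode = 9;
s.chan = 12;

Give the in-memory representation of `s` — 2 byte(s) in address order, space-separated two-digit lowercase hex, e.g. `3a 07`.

slot:1 = 0 → 0x0 << 15 → word 0x0000
mode:7 = 9 → 0x9 << 8 → word 0x0900
chan:8 = 12 → 0xc << 0 → word 0x090c
word = 0x090c → big-endian bytes:
  [0]=0x09  [1]=0x0c

09 0c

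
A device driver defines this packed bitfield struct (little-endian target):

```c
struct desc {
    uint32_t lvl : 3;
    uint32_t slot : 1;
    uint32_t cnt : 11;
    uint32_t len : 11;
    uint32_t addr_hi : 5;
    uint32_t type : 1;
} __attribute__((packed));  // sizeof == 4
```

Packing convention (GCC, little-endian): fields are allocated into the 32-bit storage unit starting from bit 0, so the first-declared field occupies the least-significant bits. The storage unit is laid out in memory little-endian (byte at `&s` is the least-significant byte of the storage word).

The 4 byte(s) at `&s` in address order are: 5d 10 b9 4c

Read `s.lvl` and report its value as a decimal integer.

5

[0]=0x5d [1]=0x10 [2]=0xb9 [3]=0x4c (little-endian) → word 0x4cb9105d
lvl [0+:3] = (word>>0) & 0x7 = 5  ←
slot [3+:1] = (word>>3) & 0x1 = 1
cnt [4+:11] = (word>>4) & 0x7ff = 261
len [15+:11] = (word>>15) & 0x7ff = 370
addr_hi [26+:5] = (word>>26) & 0x1f = 19
type [31+:1] = (word>>31) & 0x1 = 0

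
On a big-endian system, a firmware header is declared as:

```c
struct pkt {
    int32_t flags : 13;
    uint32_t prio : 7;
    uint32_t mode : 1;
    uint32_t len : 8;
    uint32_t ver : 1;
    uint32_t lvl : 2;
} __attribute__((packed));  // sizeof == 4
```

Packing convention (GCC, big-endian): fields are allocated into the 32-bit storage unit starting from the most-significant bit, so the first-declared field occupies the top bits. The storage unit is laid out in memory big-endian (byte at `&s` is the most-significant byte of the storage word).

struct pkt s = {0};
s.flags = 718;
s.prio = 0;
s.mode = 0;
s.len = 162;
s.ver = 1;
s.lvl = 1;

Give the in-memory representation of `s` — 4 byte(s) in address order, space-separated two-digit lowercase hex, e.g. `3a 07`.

flags:13 = 718 → 0x2ce << 19 → word 0x16700000
prio:7 = 0 → 0x0 << 12 → word 0x16700000
mode:1 = 0 → 0x0 << 11 → word 0x16700000
len:8 = 162 → 0xa2 << 3 → word 0x16700510
ver:1 = 1 → 0x1 << 2 → word 0x16700514
lvl:2 = 1 → 0x1 << 0 → word 0x16700515
word = 0x16700515 → big-endian bytes:
  [0]=0x16  [1]=0x70  [2]=0x05  [3]=0x15

16 70 05 15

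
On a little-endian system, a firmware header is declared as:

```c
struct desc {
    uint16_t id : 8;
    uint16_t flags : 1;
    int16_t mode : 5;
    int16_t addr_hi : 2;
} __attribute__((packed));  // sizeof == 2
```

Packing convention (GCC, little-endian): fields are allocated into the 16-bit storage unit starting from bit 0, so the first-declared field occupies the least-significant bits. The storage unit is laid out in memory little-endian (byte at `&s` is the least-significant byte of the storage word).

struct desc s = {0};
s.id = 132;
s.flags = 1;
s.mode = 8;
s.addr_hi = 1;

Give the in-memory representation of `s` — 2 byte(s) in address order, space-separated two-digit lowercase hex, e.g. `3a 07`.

id:8 = 132 → 0x84 << 0 → word 0x0084
flags:1 = 1 → 0x1 << 8 → word 0x0184
mode:5 = 8 → 0x8 << 9 → word 0x1184
addr_hi:2 = 1 → 0x1 << 14 → word 0x5184
word = 0x5184 → little-endian bytes:
  [0]=0x84  [1]=0x51

84 51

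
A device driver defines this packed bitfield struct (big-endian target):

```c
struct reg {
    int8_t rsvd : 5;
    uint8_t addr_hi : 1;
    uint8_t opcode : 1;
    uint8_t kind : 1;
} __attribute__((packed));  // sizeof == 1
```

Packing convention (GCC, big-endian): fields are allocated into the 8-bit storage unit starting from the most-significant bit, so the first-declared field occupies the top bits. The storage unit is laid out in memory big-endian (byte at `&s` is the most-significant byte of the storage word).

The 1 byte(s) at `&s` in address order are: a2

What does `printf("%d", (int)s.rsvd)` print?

[0]=0xa2 (big-endian) → word 0xa2
rsvd [3+:5] = (word>>3) & 0x1f = 20  ←
addr_hi [2+:1] = (word>>2) & 0x1 = 0
opcode [1+:1] = (word>>1) & 0x1 = 1
kind [0+:1] = (word>>0) & 0x1 = 0
rsvd signed 5b, MSB=1: 20 - 32 = -12

-12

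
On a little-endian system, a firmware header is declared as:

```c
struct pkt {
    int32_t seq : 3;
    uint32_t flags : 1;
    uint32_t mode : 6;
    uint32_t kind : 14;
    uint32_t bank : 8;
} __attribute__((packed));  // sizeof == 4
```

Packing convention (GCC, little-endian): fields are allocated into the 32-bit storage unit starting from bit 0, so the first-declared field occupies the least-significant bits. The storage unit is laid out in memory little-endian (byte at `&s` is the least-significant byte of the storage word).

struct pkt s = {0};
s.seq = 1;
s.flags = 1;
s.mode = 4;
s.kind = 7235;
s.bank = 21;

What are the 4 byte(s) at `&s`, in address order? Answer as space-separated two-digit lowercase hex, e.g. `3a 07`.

49 0c 71 15

[0+:3] seq=1 & 0x7 = 0x1; word=0x00000001
[3+:1] flags=1 & 0x1 = 0x1; word=0x00000009
[4+:6] mode=4 & 0x3f = 0x4; word=0x00000049
[10+:14] kind=7235 & 0x3fff = 0x1c43; word=0x00710c49
[24+:8] bank=21 & 0xff = 0x15; word=0x15710c49
word = 0x15710c49 → little-endian bytes:
  [0]=0x49  [1]=0x0c  [2]=0x71  [3]=0x15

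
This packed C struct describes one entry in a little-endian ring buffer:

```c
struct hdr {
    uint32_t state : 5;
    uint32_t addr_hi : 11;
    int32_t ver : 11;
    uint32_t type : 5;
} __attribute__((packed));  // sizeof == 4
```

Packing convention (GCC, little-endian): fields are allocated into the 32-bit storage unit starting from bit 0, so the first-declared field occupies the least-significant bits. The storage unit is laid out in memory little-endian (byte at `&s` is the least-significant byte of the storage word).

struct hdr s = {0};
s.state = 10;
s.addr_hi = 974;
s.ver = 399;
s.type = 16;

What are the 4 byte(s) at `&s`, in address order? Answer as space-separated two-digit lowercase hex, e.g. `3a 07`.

state:5 = 10 → 0xa << 0 → word 0x0000000a
addr_hi:11 = 974 → 0x3ce << 5 → word 0x000079ca
ver:11 = 399 → 0x18f << 16 → word 0x018f79ca
type:5 = 16 → 0x10 << 27 → word 0x818f79ca
word = 0x818f79ca → little-endian bytes:
  [0]=0xca  [1]=0x79  [2]=0x8f  [3]=0x81

ca 79 8f 81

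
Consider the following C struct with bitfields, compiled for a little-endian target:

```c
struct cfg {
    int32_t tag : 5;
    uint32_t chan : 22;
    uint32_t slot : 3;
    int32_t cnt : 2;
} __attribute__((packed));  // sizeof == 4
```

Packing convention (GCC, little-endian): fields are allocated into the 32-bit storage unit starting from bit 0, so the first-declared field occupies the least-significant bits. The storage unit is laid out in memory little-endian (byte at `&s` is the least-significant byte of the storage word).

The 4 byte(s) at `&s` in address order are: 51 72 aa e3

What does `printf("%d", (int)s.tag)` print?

-15

[0]=0x51 [1]=0x72 [2]=0xaa [3]=0xe3 (little-endian) → word 0xe3aa7251
tag:5 @ bit 0 → (0xe3aa7251>>0)&0x1f = 0x11  ←
chan:22 @ bit 5 → (0xe3aa7251>>5)&0x3fffff = 0x1d5392
slot:3 @ bit 27 → (0xe3aa7251>>27)&0x7 = 0x4
cnt:2 @ bit 30 → (0xe3aa7251>>30)&0x3 = 0x3
tag signed 5b, MSB=1: 17 - 32 = -15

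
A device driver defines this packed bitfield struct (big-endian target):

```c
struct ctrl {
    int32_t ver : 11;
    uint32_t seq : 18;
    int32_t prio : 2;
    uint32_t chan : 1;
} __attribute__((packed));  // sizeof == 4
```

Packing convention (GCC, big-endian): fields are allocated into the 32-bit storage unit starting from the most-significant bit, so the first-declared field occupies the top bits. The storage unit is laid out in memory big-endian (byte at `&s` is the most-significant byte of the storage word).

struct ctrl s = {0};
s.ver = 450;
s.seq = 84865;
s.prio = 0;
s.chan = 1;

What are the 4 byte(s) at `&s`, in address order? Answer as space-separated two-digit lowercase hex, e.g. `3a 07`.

ver (11b) val=450 bits=0x1c2 at bit 21: 0x38400000
seq (18b) val=84865 bits=0x14b81 at bit 3: 0x384a5c08
prio (2b) val=0 bits=0x0 at bit 1: 0x384a5c08
chan (1b) val=1 bits=0x1 at bit 0: 0x384a5c09
word = 0x384a5c09 → big-endian bytes:
  [0]=0x38  [1]=0x4a  [2]=0x5c  [3]=0x09

38 4a 5c 09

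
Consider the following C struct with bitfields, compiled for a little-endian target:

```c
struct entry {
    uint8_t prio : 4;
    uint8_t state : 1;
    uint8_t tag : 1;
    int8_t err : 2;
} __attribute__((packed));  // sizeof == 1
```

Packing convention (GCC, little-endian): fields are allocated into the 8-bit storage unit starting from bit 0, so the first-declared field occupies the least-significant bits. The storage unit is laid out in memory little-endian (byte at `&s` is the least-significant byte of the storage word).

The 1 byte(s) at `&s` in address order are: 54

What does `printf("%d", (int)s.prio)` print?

4

[0]=0x54 (little-endian) → word 0x54
prio [0+:4] = (word>>0) & 0xf = 4  ←
state [4+:1] = (word>>4) & 0x1 = 1
tag [5+:1] = (word>>5) & 0x1 = 0
err [6+:2] = (word>>6) & 0x3 = 1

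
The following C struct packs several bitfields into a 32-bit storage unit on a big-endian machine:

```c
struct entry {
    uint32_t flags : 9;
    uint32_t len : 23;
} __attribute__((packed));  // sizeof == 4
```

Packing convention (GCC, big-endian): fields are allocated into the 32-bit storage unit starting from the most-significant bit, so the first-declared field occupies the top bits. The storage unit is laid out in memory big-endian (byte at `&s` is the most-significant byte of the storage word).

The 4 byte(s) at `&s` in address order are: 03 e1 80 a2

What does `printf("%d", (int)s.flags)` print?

[0]=0x03 [1]=0xe1 [2]=0x80 [3]=0xa2 (big-endian) → word 0x03e180a2
flags [23+:9] = (word>>23) & 0x1ff = 7  ←
len [0+:23] = (word>>0) & 0x7fffff = 6389922

7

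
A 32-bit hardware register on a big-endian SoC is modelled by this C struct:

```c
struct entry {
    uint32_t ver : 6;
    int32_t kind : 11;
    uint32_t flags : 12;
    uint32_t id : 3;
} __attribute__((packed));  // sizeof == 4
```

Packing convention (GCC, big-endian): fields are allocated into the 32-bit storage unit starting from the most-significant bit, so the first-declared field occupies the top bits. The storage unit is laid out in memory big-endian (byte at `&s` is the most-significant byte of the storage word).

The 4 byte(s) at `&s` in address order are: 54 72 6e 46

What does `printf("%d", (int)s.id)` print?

[0]=0x54 [1]=0x72 [2]=0x6e [3]=0x46 (big-endian) → word 0x54726e46
ver [26+:6] = (word>>26) & 0x3f = 21
kind [15+:11] = (word>>15) & 0x7ff = 228
flags [3+:12] = (word>>3) & 0xfff = 3528
id [0+:3] = (word>>0) & 0x7 = 6  ←

6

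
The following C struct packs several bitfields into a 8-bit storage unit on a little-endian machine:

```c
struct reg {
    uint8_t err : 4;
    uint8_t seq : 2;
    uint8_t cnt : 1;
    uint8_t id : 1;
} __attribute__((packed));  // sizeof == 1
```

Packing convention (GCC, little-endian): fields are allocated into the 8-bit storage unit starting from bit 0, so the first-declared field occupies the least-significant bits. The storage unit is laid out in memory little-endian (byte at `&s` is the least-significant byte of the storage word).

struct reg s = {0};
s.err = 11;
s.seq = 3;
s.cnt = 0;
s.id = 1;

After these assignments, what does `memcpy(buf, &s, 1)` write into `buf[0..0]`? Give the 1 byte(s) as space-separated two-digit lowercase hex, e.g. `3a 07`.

bb

[0+:4] err=11 & 0xf = 0xb; word=0x0b
[4+:2] seq=3 & 0x3 = 0x3; word=0x3b
[6+:1] cnt=0 & 0x1 = 0x0; word=0x3b
[7+:1] id=1 & 0x1 = 0x1; word=0xbb
word = 0xbb → little-endian bytes:
  [0]=0xbb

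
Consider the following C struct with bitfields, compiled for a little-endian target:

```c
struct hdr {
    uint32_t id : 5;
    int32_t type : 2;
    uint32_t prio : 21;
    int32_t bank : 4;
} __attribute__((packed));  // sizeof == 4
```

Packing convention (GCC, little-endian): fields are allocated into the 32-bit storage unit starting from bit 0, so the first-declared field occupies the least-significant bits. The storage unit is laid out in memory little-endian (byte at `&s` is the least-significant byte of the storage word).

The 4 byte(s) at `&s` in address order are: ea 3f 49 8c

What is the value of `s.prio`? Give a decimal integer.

[0]=0xea [1]=0x3f [2]=0x49 [3]=0x8c (little-endian) → word 0x8c493fea
id:5 @ bit 0 → (0x8c493fea>>0)&0x1f = 0xa
type:2 @ bit 5 → (0x8c493fea>>5)&0x3 = 0x3
prio:21 @ bit 7 → (0x8c493fea>>7)&0x1fffff = 0x18927f  ←
bank:4 @ bit 28 → (0x8c493fea>>28)&0xf = 0x8

1610367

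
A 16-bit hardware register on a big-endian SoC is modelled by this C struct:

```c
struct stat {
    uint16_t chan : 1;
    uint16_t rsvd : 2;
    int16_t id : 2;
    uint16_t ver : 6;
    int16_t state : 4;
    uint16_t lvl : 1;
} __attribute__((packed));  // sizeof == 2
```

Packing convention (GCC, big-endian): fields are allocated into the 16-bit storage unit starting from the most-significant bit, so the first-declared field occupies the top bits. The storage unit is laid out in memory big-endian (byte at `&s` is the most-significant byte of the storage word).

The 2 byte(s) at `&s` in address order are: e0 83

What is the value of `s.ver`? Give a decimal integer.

[0]=0xe0 [1]=0x83 (big-endian) → word 0xe083
chan:1 @ bit 15 → (0xe083>>15)&0x1 = 0x1
rsvd:2 @ bit 13 → (0xe083>>13)&0x3 = 0x3
id:2 @ bit 11 → (0xe083>>11)&0x3 = 0x0
ver:6 @ bit 5 → (0xe083>>5)&0x3f = 0x4  ←
state:4 @ bit 1 → (0xe083>>1)&0xf = 0x1
lvl:1 @ bit 0 → (0xe083>>0)&0x1 = 0x1

4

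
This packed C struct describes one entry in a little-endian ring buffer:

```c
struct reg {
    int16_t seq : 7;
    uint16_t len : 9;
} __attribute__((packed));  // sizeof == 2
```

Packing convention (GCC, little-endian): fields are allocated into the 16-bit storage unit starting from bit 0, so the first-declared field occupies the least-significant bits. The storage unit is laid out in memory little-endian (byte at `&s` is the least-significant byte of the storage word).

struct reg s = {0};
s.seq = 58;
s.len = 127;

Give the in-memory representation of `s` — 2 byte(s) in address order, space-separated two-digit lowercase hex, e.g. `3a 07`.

seq:7 = 58 → 0x3a << 0 → word 0x003a
len:9 = 127 → 0x7f << 7 → word 0x3fba
word = 0x3fba → little-endian bytes:
  [0]=0xba  [1]=0x3f

ba 3f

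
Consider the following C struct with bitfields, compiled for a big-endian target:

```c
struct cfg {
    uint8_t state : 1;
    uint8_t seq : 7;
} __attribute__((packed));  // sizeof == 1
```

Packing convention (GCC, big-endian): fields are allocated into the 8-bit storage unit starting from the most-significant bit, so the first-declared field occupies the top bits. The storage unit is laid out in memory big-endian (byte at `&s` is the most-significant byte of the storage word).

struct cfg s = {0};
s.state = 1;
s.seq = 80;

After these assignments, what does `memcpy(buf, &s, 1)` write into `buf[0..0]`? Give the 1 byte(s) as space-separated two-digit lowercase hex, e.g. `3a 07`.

state:1 = 1 → 0x1 << 7 → word 0x80
seq:7 = 80 → 0x50 << 0 → word 0xd0
word = 0xd0 → big-endian bytes:
  [0]=0xd0

d0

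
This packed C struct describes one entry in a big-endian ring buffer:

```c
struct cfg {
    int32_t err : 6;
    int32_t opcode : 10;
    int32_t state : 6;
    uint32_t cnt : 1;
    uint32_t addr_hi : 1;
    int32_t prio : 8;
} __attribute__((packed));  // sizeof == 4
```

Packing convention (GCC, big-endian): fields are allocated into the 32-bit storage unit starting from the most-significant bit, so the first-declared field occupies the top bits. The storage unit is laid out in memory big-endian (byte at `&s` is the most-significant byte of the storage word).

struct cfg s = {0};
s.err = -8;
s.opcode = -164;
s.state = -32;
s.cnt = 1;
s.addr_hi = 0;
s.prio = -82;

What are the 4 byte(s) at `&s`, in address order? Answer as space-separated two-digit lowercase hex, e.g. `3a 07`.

e3 5c 82 ae

[26+:6] err=-8 & 0x3f = 0x38; word=0xe0000000
[16+:10] opcode=-164 & 0x3ff = 0x35c; word=0xe35c0000
[10+:6] state=-32 & 0x3f = 0x20; word=0xe35c8000
[9+:1] cnt=1 & 0x1 = 0x1; word=0xe35c8200
[8+:1] addr_hi=0 & 0x1 = 0x0; word=0xe35c8200
[0+:8] prio=-82 & 0xff = 0xae; word=0xe35c82ae
word = 0xe35c82ae → big-endian bytes:
  [0]=0xe3  [1]=0x5c  [2]=0x82  [3]=0xae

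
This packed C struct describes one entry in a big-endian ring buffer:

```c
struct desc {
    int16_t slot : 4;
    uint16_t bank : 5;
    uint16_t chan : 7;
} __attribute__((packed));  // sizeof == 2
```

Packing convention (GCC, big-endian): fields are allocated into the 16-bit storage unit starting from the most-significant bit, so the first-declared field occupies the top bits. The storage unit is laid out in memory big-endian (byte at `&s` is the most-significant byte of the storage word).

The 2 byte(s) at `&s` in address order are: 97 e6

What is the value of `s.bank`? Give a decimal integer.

15

[0]=0x97 [1]=0xe6 (big-endian) → word 0x97e6
slot:4 @ bit 12 → (0x97e6>>12)&0xf = 0x9
bank:5 @ bit 7 → (0x97e6>>7)&0x1f = 0xf  ←
chan:7 @ bit 0 → (0x97e6>>0)&0x7f = 0x66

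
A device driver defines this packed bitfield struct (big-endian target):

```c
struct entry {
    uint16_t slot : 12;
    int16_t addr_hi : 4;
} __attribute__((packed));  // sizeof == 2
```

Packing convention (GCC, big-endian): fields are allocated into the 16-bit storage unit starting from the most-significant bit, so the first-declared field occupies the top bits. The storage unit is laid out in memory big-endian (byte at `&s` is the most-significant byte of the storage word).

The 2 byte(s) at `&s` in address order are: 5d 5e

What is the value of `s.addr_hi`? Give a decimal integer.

-2

[0]=0x5d [1]=0x5e (big-endian) → word 0x5d5e
slot:12 @ bit 4 → (0x5d5e>>4)&0xfff = 0x5d5
addr_hi:4 @ bit 0 → (0x5d5e>>0)&0xf = 0xe  ←
addr_hi signed 4b, MSB=1: 14 - 16 = -2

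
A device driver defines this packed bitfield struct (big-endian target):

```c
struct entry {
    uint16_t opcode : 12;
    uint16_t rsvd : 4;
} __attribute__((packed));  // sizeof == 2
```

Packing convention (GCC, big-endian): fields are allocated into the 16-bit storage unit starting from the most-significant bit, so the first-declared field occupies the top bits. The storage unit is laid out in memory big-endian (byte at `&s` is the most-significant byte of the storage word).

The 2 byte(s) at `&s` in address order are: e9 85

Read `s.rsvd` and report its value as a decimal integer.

5

[0]=0xe9 [1]=0x85 (big-endian) → word 0xe985
opcode [4+:12] = (word>>4) & 0xfff = 3736
rsvd [0+:4] = (word>>0) & 0xf = 5  ←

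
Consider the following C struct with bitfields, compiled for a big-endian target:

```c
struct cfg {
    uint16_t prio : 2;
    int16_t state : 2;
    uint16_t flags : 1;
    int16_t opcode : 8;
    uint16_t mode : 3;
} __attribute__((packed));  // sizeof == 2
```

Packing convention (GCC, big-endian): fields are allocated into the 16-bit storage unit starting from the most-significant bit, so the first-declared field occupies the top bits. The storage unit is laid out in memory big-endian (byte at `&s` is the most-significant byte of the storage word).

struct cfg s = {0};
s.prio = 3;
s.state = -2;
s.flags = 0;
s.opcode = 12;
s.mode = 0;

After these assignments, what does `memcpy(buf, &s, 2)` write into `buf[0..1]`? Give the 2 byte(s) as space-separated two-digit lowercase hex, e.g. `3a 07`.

prio:2 = 3 → 0x3 << 14 → word 0xc000
state:2 = -2 → 0x2 << 12 → word 0xe000
flags:1 = 0 → 0x0 << 11 → word 0xe000
opcode:8 = 12 → 0xc << 3 → word 0xe060
mode:3 = 0 → 0x0 << 0 → word 0xe060
word = 0xe060 → big-endian bytes:
  [0]=0xe0  [1]=0x60

e0 60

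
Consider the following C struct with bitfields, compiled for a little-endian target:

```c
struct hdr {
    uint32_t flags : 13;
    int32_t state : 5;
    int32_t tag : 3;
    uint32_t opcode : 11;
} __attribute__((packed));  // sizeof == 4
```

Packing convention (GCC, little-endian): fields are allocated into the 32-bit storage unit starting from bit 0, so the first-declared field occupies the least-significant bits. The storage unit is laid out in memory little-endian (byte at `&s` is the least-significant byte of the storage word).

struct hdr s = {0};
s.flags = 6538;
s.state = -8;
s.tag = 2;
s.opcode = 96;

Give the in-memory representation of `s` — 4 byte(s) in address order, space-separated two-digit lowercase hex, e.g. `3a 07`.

8a 19 0b 0c

flags:13 = 6538 → 0x198a << 0 → word 0x0000198a
state:5 = -8 → 0x18 << 13 → word 0x0003198a
tag:3 = 2 → 0x2 << 18 → word 0x000b198a
opcode:11 = 96 → 0x60 << 21 → word 0x0c0b198a
word = 0x0c0b198a → little-endian bytes:
  [0]=0x8a  [1]=0x19  [2]=0x0b  [3]=0x0c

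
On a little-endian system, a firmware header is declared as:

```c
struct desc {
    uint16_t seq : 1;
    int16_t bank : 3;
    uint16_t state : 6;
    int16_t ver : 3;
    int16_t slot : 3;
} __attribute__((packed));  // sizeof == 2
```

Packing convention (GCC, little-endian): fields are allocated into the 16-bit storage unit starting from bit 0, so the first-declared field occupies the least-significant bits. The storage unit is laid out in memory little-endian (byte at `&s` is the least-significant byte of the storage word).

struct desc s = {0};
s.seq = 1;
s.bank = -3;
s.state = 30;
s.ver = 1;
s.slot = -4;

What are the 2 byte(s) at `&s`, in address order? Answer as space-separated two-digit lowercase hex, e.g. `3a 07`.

eb 85

seq:1 = 1 → 0x1 << 0 → word 0x0001
bank:3 = -3 → 0x5 << 1 → word 0x000b
state:6 = 30 → 0x1e << 4 → word 0x01eb
ver:3 = 1 → 0x1 << 10 → word 0x05eb
slot:3 = -4 → 0x4 << 13 → word 0x85eb
word = 0x85eb → little-endian bytes:
  [0]=0xeb  [1]=0x85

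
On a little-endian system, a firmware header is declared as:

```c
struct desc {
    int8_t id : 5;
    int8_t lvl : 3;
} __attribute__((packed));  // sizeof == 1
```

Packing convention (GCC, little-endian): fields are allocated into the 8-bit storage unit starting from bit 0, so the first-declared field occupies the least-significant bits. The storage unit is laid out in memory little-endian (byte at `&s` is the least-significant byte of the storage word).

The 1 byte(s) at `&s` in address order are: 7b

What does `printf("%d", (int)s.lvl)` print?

[0]=0x7b (little-endian) → word 0x7b
id:5 @ bit 0 → (0x7b>>0)&0x1f = 0x1b
lvl:3 @ bit 5 → (0x7b>>5)&0x7 = 0x3  ←
lvl signed 3b, MSB=0: value = 3

3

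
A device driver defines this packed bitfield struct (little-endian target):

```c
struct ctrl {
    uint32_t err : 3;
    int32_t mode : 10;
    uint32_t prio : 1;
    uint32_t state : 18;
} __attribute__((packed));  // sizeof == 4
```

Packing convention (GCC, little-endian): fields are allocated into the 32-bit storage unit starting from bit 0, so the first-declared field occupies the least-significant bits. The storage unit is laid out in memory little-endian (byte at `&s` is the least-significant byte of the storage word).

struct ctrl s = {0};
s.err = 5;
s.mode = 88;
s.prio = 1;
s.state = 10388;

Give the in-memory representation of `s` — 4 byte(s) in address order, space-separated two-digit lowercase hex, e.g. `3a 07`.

[0+:3] err=5 & 0x7 = 0x5; word=0x00000005
[3+:10] mode=88 & 0x3ff = 0x58; word=0x000002c5
[13+:1] prio=1 & 0x1 = 0x1; word=0x000022c5
[14+:18] state=10388 & 0x3ffff = 0x2894; word=0x0a2522c5
word = 0x0a2522c5 → little-endian bytes:
  [0]=0xc5  [1]=0x22  [2]=0x25  [3]=0x0a

c5 22 25 0a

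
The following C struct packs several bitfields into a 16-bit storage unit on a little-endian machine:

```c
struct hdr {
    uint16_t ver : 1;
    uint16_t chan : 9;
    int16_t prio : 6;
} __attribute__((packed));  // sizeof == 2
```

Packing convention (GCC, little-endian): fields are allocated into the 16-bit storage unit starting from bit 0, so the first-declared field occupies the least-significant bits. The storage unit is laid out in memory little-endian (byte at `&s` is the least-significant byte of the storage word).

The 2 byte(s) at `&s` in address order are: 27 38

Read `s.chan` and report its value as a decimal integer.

[0]=0x27 [1]=0x38 (little-endian) → word 0x3827
ver:1 @ bit 0 → (0x3827>>0)&0x1 = 0x1
chan:9 @ bit 1 → (0x3827>>1)&0x1ff = 0x13  ←
prio:6 @ bit 10 → (0x3827>>10)&0x3f = 0xe

19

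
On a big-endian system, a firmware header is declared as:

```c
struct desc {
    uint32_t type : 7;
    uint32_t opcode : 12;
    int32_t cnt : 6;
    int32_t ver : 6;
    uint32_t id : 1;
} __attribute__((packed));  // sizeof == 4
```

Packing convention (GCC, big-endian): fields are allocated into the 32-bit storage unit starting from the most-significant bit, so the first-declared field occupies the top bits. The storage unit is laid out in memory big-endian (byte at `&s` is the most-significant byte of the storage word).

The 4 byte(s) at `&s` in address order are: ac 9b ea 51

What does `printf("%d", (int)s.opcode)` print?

1247

[0]=0xac [1]=0x9b [2]=0xea [3]=0x51 (big-endian) → word 0xac9bea51
type:7 @ bit 25 → (0xac9bea51>>25)&0x7f = 0x56
opcode:12 @ bit 13 → (0xac9bea51>>13)&0xfff = 0x4df  ←
cnt:6 @ bit 7 → (0xac9bea51>>7)&0x3f = 0x14
ver:6 @ bit 1 → (0xac9bea51>>1)&0x3f = 0x28
id:1 @ bit 0 → (0xac9bea51>>0)&0x1 = 0x1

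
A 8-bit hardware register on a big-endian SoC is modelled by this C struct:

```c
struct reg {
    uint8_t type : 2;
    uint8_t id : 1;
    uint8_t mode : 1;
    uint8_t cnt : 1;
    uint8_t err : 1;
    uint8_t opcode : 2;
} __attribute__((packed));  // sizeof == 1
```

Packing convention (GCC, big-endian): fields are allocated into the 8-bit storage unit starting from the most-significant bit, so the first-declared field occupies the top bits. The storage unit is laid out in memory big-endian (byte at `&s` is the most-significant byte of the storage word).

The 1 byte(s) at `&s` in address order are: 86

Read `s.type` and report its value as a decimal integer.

2

[0]=0x86 (big-endian) → word 0x86
type:2 @ bit 6 → (0x86>>6)&0x3 = 0x2  ←
id:1 @ bit 5 → (0x86>>5)&0x1 = 0x0
mode:1 @ bit 4 → (0x86>>4)&0x1 = 0x0
cnt:1 @ bit 3 → (0x86>>3)&0x1 = 0x0
err:1 @ bit 2 → (0x86>>2)&0x1 = 0x1
opcode:2 @ bit 0 → (0x86>>0)&0x3 = 0x2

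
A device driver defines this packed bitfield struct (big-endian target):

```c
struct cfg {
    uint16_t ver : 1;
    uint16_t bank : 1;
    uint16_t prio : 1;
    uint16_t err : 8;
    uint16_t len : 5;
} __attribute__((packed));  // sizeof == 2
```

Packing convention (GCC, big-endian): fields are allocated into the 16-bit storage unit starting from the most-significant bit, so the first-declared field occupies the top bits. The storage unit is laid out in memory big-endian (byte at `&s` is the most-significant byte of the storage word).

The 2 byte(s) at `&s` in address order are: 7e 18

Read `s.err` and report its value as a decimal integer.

240

[0]=0x7e [1]=0x18 (big-endian) → word 0x7e18
ver [15+:1] = (word>>15) & 0x1 = 0
bank [14+:1] = (word>>14) & 0x1 = 1
prio [13+:1] = (word>>13) & 0x1 = 1
err [5+:8] = (word>>5) & 0xff = 240  ←
len [0+:5] = (word>>0) & 0x1f = 24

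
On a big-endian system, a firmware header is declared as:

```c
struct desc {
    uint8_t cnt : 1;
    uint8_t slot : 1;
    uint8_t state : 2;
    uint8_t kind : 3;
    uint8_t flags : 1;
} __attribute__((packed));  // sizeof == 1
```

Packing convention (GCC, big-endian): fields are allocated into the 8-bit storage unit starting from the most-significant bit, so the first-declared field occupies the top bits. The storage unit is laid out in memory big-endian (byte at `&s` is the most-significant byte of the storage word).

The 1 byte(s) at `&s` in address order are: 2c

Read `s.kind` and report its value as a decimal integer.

6

[0]=0x2c (big-endian) → word 0x2c
cnt [7+:1] = (word>>7) & 0x1 = 0
slot [6+:1] = (word>>6) & 0x1 = 0
state [4+:2] = (word>>4) & 0x3 = 2
kind [1+:3] = (word>>1) & 0x7 = 6  ←
flags [0+:1] = (word>>0) & 0x1 = 0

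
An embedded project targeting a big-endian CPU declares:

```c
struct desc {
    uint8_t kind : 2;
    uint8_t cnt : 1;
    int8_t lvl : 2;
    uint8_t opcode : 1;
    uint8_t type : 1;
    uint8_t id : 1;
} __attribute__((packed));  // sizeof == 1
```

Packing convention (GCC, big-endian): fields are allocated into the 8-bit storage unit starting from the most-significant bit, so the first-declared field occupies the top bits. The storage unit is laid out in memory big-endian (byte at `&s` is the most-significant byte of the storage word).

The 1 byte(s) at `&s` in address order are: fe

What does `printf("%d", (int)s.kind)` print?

3

[0]=0xfe (big-endian) → word 0xfe
kind [6+:2] = (word>>6) & 0x3 = 3  ←
cnt [5+:1] = (word>>5) & 0x1 = 1
lvl [3+:2] = (word>>3) & 0x3 = 3
opcode [2+:1] = (word>>2) & 0x1 = 1
type [1+:1] = (word>>1) & 0x1 = 1
id [0+:1] = (word>>0) & 0x1 = 0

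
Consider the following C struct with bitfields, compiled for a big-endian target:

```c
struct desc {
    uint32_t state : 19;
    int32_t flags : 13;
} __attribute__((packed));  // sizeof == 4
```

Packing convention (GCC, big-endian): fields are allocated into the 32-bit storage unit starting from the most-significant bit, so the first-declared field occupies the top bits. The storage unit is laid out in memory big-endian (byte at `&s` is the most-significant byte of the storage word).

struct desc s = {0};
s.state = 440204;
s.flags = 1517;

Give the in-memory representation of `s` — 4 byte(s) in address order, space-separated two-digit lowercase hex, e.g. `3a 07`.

d6 f1 85 ed

state:19 = 440204 → 0x6b78c << 13 → word 0xd6f18000
flags:13 = 1517 → 0x5ed << 0 → word 0xd6f185ed
word = 0xd6f185ed → big-endian bytes:
  [0]=0xd6  [1]=0xf1  [2]=0x85  [3]=0xed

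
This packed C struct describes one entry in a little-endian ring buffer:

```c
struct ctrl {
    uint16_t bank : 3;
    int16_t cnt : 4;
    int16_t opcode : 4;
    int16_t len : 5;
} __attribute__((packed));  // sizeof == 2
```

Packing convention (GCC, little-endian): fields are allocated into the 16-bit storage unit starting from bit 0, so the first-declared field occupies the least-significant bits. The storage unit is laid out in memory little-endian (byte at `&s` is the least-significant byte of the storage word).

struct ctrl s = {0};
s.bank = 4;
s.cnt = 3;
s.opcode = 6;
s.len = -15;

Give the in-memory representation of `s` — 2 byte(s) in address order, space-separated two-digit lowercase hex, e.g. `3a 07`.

[0+:3] bank=4 & 0x7 = 0x4; word=0x0004
[3+:4] cnt=3 & 0xf = 0x3; word=0x001c
[7+:4] opcode=6 & 0xf = 0x6; word=0x031c
[11+:5] len=-15 & 0x1f = 0x11; word=0x8b1c
word = 0x8b1c → little-endian bytes:
  [0]=0x1c  [1]=0x8b

1c 8b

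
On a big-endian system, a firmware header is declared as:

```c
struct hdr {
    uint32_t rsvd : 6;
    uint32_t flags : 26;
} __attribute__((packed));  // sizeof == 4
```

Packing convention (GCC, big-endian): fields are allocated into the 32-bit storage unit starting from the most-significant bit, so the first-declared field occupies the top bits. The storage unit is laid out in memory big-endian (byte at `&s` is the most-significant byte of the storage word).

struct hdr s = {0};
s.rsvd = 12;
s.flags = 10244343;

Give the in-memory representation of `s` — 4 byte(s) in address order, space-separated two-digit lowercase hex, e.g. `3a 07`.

30 9c 50 f7

rsvd:6 = 12 → 0xc << 26 → word 0x30000000
flags:26 = 10244343 → 0x9c50f7 << 0 → word 0x309c50f7
word = 0x309c50f7 → big-endian bytes:
  [0]=0x30  [1]=0x9c  [2]=0x50  [3]=0xf7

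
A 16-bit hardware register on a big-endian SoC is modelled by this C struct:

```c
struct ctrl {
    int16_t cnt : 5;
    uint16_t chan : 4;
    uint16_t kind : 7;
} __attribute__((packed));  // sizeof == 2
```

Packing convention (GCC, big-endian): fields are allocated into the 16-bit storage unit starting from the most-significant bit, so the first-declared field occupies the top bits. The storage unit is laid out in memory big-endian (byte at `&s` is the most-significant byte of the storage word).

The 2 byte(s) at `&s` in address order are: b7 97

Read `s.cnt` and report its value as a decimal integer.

-10

[0]=0xb7 [1]=0x97 (big-endian) → word 0xb797
cnt:5 @ bit 11 → (0xb797>>11)&0x1f = 0x16  ←
chan:4 @ bit 7 → (0xb797>>7)&0xf = 0xf
kind:7 @ bit 0 → (0xb797>>0)&0x7f = 0x17
cnt signed 5b, MSB=1: 22 - 32 = -10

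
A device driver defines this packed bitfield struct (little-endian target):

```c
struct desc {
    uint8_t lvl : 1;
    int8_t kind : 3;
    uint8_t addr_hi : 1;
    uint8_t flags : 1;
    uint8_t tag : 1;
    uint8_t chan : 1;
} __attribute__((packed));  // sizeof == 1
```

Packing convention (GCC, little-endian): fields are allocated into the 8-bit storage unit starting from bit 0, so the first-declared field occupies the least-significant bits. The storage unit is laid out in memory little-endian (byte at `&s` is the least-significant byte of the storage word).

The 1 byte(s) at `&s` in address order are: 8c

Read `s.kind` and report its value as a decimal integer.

[0]=0x8c (little-endian) → word 0x8c
lvl [0+:1] = (word>>0) & 0x1 = 0
kind [1+:3] = (word>>1) & 0x7 = 6  ←
addr_hi [4+:1] = (word>>4) & 0x1 = 0
flags [5+:1] = (word>>5) & 0x1 = 0
tag [6+:1] = (word>>6) & 0x1 = 0
chan [7+:1] = (word>>7) & 0x1 = 1
kind signed 3b, MSB=1: 6 - 8 = -2

-2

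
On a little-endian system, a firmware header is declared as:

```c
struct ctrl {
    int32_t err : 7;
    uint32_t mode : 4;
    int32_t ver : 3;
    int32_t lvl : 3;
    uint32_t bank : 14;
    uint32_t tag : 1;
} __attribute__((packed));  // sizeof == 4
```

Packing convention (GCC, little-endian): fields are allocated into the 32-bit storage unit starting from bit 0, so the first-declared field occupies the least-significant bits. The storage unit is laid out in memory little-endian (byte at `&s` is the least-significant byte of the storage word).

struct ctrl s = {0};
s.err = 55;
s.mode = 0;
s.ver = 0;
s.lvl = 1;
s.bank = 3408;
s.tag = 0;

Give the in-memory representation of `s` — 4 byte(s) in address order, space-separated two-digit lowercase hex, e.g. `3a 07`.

err (7b) val=55 bits=0x37 at bit 0: 0x00000037
mode (4b) val=0 bits=0x0 at bit 7: 0x00000037
ver (3b) val=0 bits=0x0 at bit 11: 0x00000037
lvl (3b) val=1 bits=0x1 at bit 14: 0x00004037
bank (14b) val=3408 bits=0xd50 at bit 17: 0x1aa04037
tag (1b) val=0 bits=0x0 at bit 31: 0x1aa04037
word = 0x1aa04037 → little-endian bytes:
  [0]=0x37  [1]=0x40  [2]=0xa0  [3]=0x1a

37 40 a0 1a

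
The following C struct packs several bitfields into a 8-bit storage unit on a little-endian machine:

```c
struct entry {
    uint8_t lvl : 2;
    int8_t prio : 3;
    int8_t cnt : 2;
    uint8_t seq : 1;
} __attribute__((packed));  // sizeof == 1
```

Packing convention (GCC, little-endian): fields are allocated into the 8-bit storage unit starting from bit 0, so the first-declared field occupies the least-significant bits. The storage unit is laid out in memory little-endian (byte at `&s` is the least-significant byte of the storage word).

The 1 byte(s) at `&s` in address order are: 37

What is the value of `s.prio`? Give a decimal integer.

-3

[0]=0x37 (little-endian) → word 0x37
lvl:2 @ bit 0 → (0x37>>0)&0x3 = 0x3
prio:3 @ bit 2 → (0x37>>2)&0x7 = 0x5  ←
cnt:2 @ bit 5 → (0x37>>5)&0x3 = 0x1
seq:1 @ bit 7 → (0x37>>7)&0x1 = 0x0
prio signed 3b, MSB=1: 5 - 8 = -3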